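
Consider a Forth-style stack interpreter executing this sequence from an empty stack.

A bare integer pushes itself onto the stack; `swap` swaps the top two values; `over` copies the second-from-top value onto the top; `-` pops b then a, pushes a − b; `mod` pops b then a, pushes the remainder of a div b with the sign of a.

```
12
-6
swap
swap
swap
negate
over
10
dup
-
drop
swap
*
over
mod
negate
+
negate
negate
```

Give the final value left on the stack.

12     -> [12]
-6     -> [12, -6]
swap   -> [-6, 12]
swap   -> [12, -6]
swap   -> [-6, 12]
negate -> [-6, -12]
over   -> [-6, -12, -6]
10     -> [-6, -12, -6, 10]
dup    -> [-6, -12, -6, 10, 10]
-      -> [-6, -12, -6, 0]
drop   -> [-6, -12, -6]
swap   -> [-6, -6, -12]
*      -> [-6, 72]
over   -> [-6, 72, -6]
mod    -> [-6, 0]
negate -> [-6, 0]
+      -> [-6]
negate -> [6]
negate -> [-6]

-6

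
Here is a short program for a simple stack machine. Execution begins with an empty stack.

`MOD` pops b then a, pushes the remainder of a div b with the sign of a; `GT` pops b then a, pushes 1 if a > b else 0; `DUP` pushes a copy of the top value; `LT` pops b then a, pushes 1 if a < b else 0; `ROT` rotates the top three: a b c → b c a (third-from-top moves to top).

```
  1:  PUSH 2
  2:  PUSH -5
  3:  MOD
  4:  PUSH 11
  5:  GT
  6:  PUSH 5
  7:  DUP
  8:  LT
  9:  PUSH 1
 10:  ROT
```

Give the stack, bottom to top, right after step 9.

[0, 0, 1]

PUSH 2  : 2
PUSH -5 : 2 -5
MOD     : 2
PUSH 11 : 2 11
GT      : 0
PUSH 5  : 0 5
DUP     : 0 5 5
LT      : 0 0
PUSH 1  : 0 0 1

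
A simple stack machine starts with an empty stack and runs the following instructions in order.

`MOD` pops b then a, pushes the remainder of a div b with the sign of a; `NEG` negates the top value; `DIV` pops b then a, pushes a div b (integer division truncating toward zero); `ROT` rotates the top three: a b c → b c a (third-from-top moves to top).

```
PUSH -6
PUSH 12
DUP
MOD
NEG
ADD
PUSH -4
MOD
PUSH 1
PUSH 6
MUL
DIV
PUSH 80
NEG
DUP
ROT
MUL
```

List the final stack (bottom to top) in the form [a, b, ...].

PUSH -6 → -6
PUSH 12 → -6 12
DUP     → -6 12 12
MOD     → -6 0
NEG     → -6 0
ADD     → -6
PUSH -4 → -6 -4
MOD     → -2
PUSH 1  → -2 1
PUSH 6  → -2 1 6
MUL     → -2 6
DIV     → 0
PUSH 80 → 0 80
NEG     → 0 -80
DUP     → 0 -80 -80
ROT     → -80 -80 0
MUL     → -80 0

[-80, 0]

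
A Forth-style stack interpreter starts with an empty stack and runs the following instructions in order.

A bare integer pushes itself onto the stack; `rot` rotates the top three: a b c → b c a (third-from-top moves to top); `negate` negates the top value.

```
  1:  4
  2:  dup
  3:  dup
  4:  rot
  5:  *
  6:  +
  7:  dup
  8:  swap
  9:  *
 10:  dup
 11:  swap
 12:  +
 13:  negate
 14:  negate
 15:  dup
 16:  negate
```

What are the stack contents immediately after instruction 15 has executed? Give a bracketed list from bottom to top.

4      : [4]
dup    : [4, 4]
dup    : [4, 4, 4]
rot    : [4, 4, 4]
*      : [4, 16]
+      : [20]
dup    : [20, 20]
swap   : [20, 20]
*      : [400]
dup    : [400, 400]
swap   : [400, 400]
+      : [800]
negate : [-800]
negate : [800]
dup    : [800, 800]

[800, 800]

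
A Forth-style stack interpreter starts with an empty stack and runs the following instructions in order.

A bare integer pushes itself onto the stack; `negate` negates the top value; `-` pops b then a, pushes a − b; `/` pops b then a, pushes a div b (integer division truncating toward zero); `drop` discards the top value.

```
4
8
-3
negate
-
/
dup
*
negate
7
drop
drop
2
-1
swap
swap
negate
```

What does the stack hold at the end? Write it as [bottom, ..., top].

4       4
8       4 8
-3      4 8 -3
negate  4 8 3
-       4 5
/       0
dup     0 0
*       0
negate  0
7       0 7
drop    0
drop    (empty)
2       2
-1      2 -1
swap    -1 2
swap    2 -1
negate  2 1

[2, 1]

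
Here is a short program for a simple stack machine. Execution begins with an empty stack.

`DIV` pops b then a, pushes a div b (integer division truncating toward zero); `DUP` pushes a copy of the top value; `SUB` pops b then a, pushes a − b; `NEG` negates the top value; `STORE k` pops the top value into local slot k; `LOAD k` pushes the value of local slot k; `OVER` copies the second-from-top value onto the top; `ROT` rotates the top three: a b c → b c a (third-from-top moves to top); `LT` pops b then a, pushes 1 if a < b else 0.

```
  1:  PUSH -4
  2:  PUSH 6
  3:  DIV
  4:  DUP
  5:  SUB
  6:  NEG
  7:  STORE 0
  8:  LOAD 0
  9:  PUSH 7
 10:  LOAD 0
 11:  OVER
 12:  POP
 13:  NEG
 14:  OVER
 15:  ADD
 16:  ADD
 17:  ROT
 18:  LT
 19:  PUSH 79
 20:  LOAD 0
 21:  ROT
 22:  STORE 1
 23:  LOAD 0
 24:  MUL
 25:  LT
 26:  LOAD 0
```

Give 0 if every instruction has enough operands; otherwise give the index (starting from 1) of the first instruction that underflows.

PUSH -4  [-4]
PUSH 6   [-4, 6]
DIV      [0]
DUP      [0, 0]
SUB      [0]
NEG      [0]
STORE 0  []
LOAD 0   [0]
PUSH 7   [0, 7]
LOAD 0   [0, 7, 0]
OVER     [0, 7, 0, 7]
POP      [0, 7, 0]
NEG      [0, 7, 0]
OVER     [0, 7, 0, 7]
ADD      [0, 7, 7]
ADD      [0, 14]
ROT  — needs 3 operands, stack has 2 → underflow

17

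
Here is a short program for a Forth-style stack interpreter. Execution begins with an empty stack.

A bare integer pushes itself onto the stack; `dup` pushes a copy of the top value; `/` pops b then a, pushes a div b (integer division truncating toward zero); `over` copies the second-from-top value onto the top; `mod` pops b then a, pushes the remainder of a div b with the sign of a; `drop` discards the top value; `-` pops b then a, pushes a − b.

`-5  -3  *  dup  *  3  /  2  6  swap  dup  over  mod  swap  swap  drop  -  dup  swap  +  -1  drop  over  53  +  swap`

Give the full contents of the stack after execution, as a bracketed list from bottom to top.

-5   -> -5
-3   -> -5 -3
*    -> 15
dup  -> 15 15
*    -> 225
3    -> 225 3
/    -> 75
2    -> 75 2
6    -> 75 2 6
swap -> 75 6 2
dup  -> 75 6 2 2
over -> 75 6 2 2 2
mod  -> 75 6 2 0
swap -> 75 6 0 2
swap -> 75 6 2 0
drop -> 75 6 2
-    -> 75 4
dup  -> 75 4 4
swap -> 75 4 4
+    -> 75 8
-1   -> 75 8 -1
drop -> 75 8
over -> 75 8 75
53   -> 75 8 75 53
+    -> 75 8 128
swap -> 75 128 8

[75, 128, 8]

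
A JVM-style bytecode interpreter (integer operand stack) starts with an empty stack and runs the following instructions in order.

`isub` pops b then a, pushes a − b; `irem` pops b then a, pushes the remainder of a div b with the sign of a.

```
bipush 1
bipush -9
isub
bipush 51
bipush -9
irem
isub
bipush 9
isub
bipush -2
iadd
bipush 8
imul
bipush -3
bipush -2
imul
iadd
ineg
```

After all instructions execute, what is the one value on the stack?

50

bipush 1   [1]
bipush -9  [1, -9]
isub       [10]
bipush 51  [10, 51]
bipush -9  [10, 51, -9]
irem       [10, 6]
isub       [4]
bipush 9   [4, 9]
isub       [-5]
bipush -2  [-5, -2]
iadd       [-7]
bipush 8   [-7, 8]
imul       [-56]
bipush -3  [-56, -3]
bipush -2  [-56, -3, -2]
imul       [-56, 6]
iadd       [-50]
ineg       [50]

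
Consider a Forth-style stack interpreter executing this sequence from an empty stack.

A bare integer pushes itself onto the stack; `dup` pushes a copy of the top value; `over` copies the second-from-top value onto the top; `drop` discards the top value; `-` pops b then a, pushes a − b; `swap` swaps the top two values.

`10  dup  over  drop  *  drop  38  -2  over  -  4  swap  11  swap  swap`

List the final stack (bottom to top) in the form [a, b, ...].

10    [10]
dup   [10, 10]
over  [10, 10, 10]
drop  [10, 10]
*     [100]
drop  []
38    [38]
-2    [38, -2]
over  [38, -2, 38]
-     [38, -40]
4     [38, -40, 4]
swap  [38, 4, -40]
11    [38, 4, -40, 11]
swap  [38, 4, 11, -40]
swap  [38, 4, -40, 11]

[38, 4, -40, 11]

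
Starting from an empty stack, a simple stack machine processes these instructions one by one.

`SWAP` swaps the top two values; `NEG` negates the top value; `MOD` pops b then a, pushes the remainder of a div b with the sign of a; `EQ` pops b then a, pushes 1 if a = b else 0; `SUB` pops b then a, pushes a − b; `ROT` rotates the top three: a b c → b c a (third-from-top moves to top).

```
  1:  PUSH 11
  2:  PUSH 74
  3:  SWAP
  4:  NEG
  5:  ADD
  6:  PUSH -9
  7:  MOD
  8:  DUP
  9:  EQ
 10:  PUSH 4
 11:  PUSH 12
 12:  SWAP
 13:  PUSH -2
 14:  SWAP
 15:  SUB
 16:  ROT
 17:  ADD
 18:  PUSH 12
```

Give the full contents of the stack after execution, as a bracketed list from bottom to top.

PUSH 11 → [11]
PUSH 74 → [11, 74]
SWAP    → [74, 11]
NEG     → [74, -11]
ADD     → [63]
PUSH -9 → [63, -9]
MOD     → [0]
DUP     → [0, 0]
EQ      → [1]
PUSH 4  → [1, 4]
PUSH 12 → [1, 4, 12]
SWAP    → [1, 12, 4]
PUSH -2 → [1, 12, 4, -2]
SWAP    → [1, 12, -2, 4]
SUB     → [1, 12, -6]
ROT     → [12, -6, 1]
ADD     → [12, -5]
PUSH 12 → [12, -5, 12]

[12, -5, 12]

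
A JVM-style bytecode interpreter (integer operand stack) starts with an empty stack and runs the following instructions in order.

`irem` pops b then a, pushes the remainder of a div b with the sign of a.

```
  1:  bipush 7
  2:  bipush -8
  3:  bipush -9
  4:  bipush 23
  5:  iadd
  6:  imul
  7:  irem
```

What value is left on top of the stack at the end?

7

bipush 7   [7]
bipush -8  [7, -8]
bipush -9  [7, -8, -9]
bipush 23  [7, -8, -9, 23]
iadd       [7, -8, 14]
imul       [7, -112]
irem       [7]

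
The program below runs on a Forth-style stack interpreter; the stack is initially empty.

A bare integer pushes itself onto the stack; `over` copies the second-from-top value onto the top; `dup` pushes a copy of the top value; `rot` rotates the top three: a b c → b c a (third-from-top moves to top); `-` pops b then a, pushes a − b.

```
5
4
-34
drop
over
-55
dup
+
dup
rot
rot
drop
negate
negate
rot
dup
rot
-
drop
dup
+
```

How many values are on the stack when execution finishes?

5      → 5
4      → 5 4
-34    → 5 4 -34
drop   → 5 4
over   → 5 4 5
-55    → 5 4 5 -55
dup    → 5 4 5 -55 -55
+      → 5 4 5 -110
dup    → 5 4 5 -110 -110
rot    → 5 4 -110 -110 5
rot    → 5 4 -110 5 -110
drop   → 5 4 -110 5
negate → 5 4 -110 -5
negate → 5 4 -110 5
rot    → 5 -110 5 4
dup    → 5 -110 5 4 4
rot    → 5 -110 4 4 5
-      → 5 -110 4 -1
drop   → 5 -110 4
dup    → 5 -110 4 4
+      → 5 -110 8

3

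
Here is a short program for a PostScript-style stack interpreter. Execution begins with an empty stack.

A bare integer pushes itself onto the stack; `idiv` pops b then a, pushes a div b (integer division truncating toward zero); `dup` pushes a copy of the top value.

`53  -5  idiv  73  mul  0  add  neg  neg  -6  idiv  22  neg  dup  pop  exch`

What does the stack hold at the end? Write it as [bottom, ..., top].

53   -> [53]
-5   -> [53, -5]
idiv -> [-10]
73   -> [-10, 73]
mul  -> [-730]
0    -> [-730, 0]
add  -> [-730]
neg  -> [730]
neg  -> [-730]
-6   -> [-730, -6]
idiv -> [121]
22   -> [121, 22]
neg  -> [121, -22]
dup  -> [121, -22, -22]
pop  -> [121, -22]
exch -> [-22, 121]

[-22, 121]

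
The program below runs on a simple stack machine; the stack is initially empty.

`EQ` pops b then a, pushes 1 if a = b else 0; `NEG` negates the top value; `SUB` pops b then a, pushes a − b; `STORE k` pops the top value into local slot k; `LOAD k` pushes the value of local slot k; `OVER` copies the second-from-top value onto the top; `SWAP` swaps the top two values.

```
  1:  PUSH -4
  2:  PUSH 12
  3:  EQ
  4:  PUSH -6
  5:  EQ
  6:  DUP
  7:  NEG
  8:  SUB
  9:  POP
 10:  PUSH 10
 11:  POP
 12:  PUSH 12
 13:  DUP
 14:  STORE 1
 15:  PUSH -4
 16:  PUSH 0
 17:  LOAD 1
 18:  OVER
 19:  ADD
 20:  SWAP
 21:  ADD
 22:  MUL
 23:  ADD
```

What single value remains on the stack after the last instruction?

PUSH -4  -4
PUSH 12  -4 12
EQ       0
PUSH -6  0 -6
EQ       0
DUP      0 0
NEG      0 0
SUB      0
POP      (empty)
PUSH 10  10
POP      (empty)
PUSH 12  12
DUP      12 12
STORE 1  12
PUSH -4  12 -4
PUSH 0   12 -4 0
LOAD 1   12 -4 0 12
OVER     12 -4 0 12 0
ADD      12 -4 0 12
SWAP     12 -4 12 0
ADD      12 -4 12
MUL      12 -48
ADD      -36

-36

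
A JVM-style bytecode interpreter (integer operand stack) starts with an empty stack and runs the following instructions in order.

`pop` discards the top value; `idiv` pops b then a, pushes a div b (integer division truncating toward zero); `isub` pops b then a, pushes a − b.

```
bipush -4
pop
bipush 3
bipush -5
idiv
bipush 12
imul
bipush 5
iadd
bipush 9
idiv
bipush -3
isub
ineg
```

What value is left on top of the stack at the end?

bipush -4 : [-4]
pop       : []
bipush 3  : [3]
bipush -5 : [3, -5]
idiv      : [0]
bipush 12 : [0, 12]
imul      : [0]
bipush 5  : [0, 5]
iadd      : [5]
bipush 9  : [5, 9]
idiv      : [0]
bipush -3 : [0, -3]
isub      : [3]
ineg      : [-3]

-3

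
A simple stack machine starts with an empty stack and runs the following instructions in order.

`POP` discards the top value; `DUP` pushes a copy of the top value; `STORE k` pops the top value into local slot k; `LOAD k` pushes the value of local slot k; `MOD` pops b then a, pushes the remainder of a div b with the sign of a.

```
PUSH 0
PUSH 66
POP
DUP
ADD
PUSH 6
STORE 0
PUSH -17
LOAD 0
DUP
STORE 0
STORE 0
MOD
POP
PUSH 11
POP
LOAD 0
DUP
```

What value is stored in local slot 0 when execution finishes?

6

PUSH 0   -> [0]
PUSH 66  -> [0, 66]
POP      -> [0]
DUP      -> [0, 0]
ADD      -> [0]
PUSH 6   -> [0, 6]
STORE 0  -> [0]
PUSH -17 -> [0, -17]
LOAD 0   -> [0, -17, 6]
DUP      -> [0, -17, 6, 6]
STORE 0  -> [0, -17, 6]
STORE 0  -> [0, -17]
MOD      -> [0]
POP      -> []
PUSH 11  -> [11]
POP      -> []
LOAD 0   -> [6]
DUP      -> [6, 6]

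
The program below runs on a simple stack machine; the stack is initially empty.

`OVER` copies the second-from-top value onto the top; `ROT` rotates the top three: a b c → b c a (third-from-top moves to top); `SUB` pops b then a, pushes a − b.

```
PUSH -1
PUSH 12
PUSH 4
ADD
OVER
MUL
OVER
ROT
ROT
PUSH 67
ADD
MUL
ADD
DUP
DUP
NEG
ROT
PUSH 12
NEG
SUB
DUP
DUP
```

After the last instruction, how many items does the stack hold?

5

PUSH -1 : [-1]
PUSH 12 : [-1, 12]
PUSH 4  : [-1, 12, 4]
ADD     : [-1, 16]
OVER    : [-1, 16, -1]
MUL     : [-1, -16]
OVER    : [-1, -16, -1]
ROT     : [-16, -1, -1]
ROT     : [-1, -1, -16]
PUSH 67 : [-1, -1, -16, 67]
ADD     : [-1, -1, 51]
MUL     : [-1, -51]
ADD     : [-52]
DUP     : [-52, -52]
DUP     : [-52, -52, -52]
NEG     : [-52, -52, 52]
ROT     : [-52, 52, -52]
PUSH 12 : [-52, 52, -52, 12]
NEG     : [-52, 52, -52, -12]
SUB     : [-52, 52, -40]
DUP     : [-52, 52, -40, -40]
DUP     : [-52, 52, -40, -40, -40]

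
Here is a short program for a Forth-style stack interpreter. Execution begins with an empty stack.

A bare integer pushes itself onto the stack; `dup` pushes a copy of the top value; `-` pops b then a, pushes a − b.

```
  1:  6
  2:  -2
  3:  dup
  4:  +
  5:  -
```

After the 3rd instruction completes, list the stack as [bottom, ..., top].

[6, -2, -2]

6   : [6]
-2  : [6, -2]
dup : [6, -2, -2]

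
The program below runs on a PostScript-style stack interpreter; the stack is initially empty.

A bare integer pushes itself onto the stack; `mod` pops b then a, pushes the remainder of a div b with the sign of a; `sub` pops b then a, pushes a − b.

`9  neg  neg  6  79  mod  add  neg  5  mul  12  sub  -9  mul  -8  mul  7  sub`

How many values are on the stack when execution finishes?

9   → 9
neg → -9
neg → 9
6   → 9 6
79  → 9 6 79
mod → 9 6
add → 15
neg → -15
5   → -15 5
mul → -75
12  → -75 12
sub → -87
-9  → -87 -9
mul → 783
-8  → 783 -8
mul → -6264
7   → -6264 7
sub → -6271

1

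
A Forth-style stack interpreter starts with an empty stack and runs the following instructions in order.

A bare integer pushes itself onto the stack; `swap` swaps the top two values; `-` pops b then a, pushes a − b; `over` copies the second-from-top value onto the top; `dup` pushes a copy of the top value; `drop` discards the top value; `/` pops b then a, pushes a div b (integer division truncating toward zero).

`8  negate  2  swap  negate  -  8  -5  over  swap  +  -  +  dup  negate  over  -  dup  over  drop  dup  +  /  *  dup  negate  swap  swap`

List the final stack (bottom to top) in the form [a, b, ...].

[0, 0]

8       [8]
negate  [-8]
2       [-8, 2]
swap    [2, -8]
negate  [2, 8]
-       [-6]
8       [-6, 8]
-5      [-6, 8, -5]
over    [-6, 8, -5, 8]
swap    [-6, 8, 8, -5]
+       [-6, 8, 3]
-       [-6, 5]
+       [-1]
dup     [-1, -1]
negate  [-1, 1]
over    [-1, 1, -1]
-       [-1, 2]
dup     [-1, 2, 2]
over    [-1, 2, 2, 2]
drop    [-1, 2, 2]
dup     [-1, 2, 2, 2]
+       [-1, 2, 4]
/       [-1, 0]
*       [0]
dup     [0, 0]
negate  [0, 0]
swap    [0, 0]
swap    [0, 0]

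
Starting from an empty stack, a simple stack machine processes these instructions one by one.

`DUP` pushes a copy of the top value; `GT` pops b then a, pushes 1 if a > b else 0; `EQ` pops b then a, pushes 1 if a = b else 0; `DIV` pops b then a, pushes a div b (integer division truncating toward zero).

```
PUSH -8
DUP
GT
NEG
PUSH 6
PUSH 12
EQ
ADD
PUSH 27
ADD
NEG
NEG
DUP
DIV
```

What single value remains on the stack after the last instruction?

1

PUSH -8  -8
DUP      -8 -8
GT       0
NEG      0
PUSH 6   0 6
PUSH 12  0 6 12
EQ       0 0
ADD      0
PUSH 27  0 27
ADD      27
NEG      -27
NEG      27
DUP      27 27
DIV      1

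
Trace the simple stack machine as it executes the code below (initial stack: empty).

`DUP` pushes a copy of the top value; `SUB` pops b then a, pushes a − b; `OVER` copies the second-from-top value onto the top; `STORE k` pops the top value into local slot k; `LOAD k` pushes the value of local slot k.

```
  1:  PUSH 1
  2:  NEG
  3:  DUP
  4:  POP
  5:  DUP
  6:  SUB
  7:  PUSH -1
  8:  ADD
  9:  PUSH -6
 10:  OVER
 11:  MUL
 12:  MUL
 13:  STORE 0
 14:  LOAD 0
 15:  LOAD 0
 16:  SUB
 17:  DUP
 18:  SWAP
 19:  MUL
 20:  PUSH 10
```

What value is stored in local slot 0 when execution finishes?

PUSH 1  → 1
NEG     → -1
DUP     → -1 -1
POP     → -1
DUP     → -1 -1
SUB     → 0
PUSH -1 → 0 -1
ADD     → -1
PUSH -6 → -1 -6
OVER    → -1 -6 -1
MUL     → -1 6
MUL     → -6
STORE 0 → (empty)
LOAD 0  → -6
LOAD 0  → -6 -6
SUB     → 0
DUP     → 0 0
SWAP    → 0 0
MUL     → 0
PUSH 10 → 0 10

-6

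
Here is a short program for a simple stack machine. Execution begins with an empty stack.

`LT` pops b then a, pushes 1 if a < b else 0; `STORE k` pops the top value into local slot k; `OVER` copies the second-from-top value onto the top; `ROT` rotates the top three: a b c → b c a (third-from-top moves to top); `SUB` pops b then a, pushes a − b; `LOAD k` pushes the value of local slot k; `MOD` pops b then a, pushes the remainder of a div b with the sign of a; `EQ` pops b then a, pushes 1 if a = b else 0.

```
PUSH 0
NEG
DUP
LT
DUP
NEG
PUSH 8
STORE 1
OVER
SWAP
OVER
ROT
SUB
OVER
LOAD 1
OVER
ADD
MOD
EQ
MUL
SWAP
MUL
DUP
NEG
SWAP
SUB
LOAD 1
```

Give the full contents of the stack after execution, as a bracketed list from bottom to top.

[0, 8]

PUSH 0  → 0
NEG     → 0
DUP     → 0 0
LT      → 0
DUP     → 0 0
NEG     → 0 0
PUSH 8  → 0 0 8
STORE 1 → 0 0
OVER    → 0 0 0
SWAP    → 0 0 0
OVER    → 0 0 0 0
ROT     → 0 0 0 0
SUB     → 0 0 0
OVER    → 0 0 0 0
LOAD 1  → 0 0 0 0 8
OVER    → 0 0 0 0 8 0
ADD     → 0 0 0 0 8
MOD     → 0 0 0 0
EQ      → 0 0 1
MUL     → 0 0
SWAP    → 0 0
MUL     → 0
DUP     → 0 0
NEG     → 0 0
SWAP    → 0 0
SUB     → 0
LOAD 1  → 0 8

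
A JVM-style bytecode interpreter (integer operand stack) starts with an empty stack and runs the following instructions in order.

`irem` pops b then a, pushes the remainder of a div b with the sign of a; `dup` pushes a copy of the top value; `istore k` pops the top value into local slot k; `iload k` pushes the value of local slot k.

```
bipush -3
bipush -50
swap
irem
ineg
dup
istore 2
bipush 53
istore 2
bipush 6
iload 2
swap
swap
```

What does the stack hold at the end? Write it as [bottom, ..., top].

[2, 6, 53]

bipush -3  : [-3]
bipush -50 : [-3, -50]
swap       : [-50, -3]
irem       : [-2]
ineg       : [2]
dup        : [2, 2]
istore 2   : [2]
bipush 53  : [2, 53]
istore 2   : [2]
bipush 6   : [2, 6]
iload 2    : [2, 6, 53]
swap       : [2, 53, 6]
swap       : [2, 6, 53]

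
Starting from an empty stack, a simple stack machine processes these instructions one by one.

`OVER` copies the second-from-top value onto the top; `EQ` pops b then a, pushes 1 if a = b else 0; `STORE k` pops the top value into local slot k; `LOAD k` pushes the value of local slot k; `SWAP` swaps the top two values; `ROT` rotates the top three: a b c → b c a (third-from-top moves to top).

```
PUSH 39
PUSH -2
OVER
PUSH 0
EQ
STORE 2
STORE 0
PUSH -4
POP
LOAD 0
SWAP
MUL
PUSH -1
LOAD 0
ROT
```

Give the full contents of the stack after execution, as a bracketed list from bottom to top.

[-1, -2, -78]

PUSH 39 : [39]
PUSH -2 : [39, -2]
OVER    : [39, -2, 39]
PUSH 0  : [39, -2, 39, 0]
EQ      : [39, -2, 0]
STORE 2 : [39, -2]
STORE 0 : [39]
PUSH -4 : [39, -4]
POP     : [39]
LOAD 0  : [39, -2]
SWAP    : [-2, 39]
MUL     : [-78]
PUSH -1 : [-78, -1]
LOAD 0  : [-78, -1, -2]
ROT     : [-1, -2, -78]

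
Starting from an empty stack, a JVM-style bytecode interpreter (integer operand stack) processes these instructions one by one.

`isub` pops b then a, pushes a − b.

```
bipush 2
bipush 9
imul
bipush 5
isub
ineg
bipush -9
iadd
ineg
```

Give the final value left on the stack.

22

bipush 2  → 2
bipush 9  → 2 9
imul      → 18
bipush 5  → 18 5
isub      → 13
ineg      → -13
bipush -9 → -13 -9
iadd      → -22
ineg      → 22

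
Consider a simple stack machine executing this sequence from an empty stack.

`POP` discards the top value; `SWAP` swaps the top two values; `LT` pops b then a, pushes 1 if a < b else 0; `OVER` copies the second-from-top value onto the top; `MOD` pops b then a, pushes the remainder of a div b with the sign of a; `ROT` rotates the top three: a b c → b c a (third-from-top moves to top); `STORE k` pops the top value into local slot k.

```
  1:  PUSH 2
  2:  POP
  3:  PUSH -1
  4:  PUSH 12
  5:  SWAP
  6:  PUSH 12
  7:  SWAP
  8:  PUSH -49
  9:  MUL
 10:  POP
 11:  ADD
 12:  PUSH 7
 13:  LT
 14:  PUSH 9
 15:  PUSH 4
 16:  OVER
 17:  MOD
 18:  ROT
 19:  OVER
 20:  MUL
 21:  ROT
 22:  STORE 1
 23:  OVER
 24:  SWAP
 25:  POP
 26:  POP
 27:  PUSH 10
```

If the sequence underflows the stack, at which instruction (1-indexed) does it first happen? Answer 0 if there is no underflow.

PUSH 2   -> [2]
POP      -> []
PUSH -1  -> [-1]
PUSH 12  -> [-1, 12]
SWAP     -> [12, -1]
PUSH 12  -> [12, -1, 12]
SWAP     -> [12, 12, -1]
PUSH -49 -> [12, 12, -1, -49]
MUL      -> [12, 12, 49]
POP      -> [12, 12]
ADD      -> [24]
PUSH 7   -> [24, 7]
LT       -> [0]
PUSH 9   -> [0, 9]
PUSH 4   -> [0, 9, 4]
OVER     -> [0, 9, 4, 9]
MOD      -> [0, 9, 4]
ROT      -> [9, 4, 0]
OVER     -> [9, 4, 0, 4]
MUL      -> [9, 4, 0]
ROT      -> [4, 0, 9]
STORE 1  -> [4, 0]
OVER     -> [4, 0, 4]
SWAP     -> [4, 4, 0]
POP      -> [4, 4]
POP      -> [4]
PUSH 10  -> [4, 10]

0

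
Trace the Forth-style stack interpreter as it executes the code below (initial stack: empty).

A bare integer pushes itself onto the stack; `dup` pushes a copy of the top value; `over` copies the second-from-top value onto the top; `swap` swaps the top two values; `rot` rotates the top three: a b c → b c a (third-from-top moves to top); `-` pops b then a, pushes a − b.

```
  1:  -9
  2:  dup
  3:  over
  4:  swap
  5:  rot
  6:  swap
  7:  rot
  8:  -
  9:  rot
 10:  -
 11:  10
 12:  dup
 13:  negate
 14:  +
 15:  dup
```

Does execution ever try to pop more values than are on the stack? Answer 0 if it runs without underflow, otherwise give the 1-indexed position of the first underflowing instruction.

-9   -> -9
dup  -> -9 -9
over -> -9 -9 -9
swap -> -9 -9 -9
rot  -> -9 -9 -9
swap -> -9 -9 -9
rot  -> -9 -9 -9
-    -> -9 0
rot  — needs 3 operands, stack has 2 → underflow

9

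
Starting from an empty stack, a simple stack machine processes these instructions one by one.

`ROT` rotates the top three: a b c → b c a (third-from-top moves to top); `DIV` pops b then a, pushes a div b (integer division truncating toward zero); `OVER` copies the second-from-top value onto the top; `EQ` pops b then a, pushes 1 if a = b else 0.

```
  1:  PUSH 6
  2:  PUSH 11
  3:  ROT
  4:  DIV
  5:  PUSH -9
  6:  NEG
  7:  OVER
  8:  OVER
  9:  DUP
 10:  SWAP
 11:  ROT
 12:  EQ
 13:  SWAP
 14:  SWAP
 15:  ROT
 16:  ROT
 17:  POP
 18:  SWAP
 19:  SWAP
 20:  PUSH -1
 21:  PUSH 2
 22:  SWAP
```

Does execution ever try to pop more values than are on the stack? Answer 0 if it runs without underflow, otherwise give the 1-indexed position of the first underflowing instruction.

3

PUSH 6  → [6]
PUSH 11 → [6, 11]
ROT  — needs 3 operands, stack has 2 → underflow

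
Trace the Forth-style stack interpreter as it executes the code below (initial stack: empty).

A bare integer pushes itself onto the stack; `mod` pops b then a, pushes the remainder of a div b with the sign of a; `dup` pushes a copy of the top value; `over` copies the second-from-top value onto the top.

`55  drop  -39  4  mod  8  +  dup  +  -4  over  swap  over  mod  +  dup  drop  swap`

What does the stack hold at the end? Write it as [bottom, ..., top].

55   -> [55]
drop -> []
-39  -> [-39]
4    -> [-39, 4]
mod  -> [-3]
8    -> [-3, 8]
+    -> [5]
dup  -> [5, 5]
+    -> [10]
-4   -> [10, -4]
over -> [10, -4, 10]
swap -> [10, 10, -4]
over -> [10, 10, -4, 10]
mod  -> [10, 10, -4]
+    -> [10, 6]
dup  -> [10, 6, 6]
drop -> [10, 6]
swap -> [6, 10]

[6, 10]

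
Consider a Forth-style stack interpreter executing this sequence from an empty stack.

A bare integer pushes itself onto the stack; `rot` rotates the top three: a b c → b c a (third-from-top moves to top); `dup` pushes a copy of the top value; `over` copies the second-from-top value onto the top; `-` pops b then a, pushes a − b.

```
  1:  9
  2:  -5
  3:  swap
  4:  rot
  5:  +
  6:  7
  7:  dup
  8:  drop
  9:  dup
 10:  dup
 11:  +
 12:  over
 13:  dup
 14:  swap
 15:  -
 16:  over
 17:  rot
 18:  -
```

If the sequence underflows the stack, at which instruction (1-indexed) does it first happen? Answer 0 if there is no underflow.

9    : 9
-5   : 9 -5
swap : -5 9
rot  — needs 3 operands, stack has 2 → underflow

4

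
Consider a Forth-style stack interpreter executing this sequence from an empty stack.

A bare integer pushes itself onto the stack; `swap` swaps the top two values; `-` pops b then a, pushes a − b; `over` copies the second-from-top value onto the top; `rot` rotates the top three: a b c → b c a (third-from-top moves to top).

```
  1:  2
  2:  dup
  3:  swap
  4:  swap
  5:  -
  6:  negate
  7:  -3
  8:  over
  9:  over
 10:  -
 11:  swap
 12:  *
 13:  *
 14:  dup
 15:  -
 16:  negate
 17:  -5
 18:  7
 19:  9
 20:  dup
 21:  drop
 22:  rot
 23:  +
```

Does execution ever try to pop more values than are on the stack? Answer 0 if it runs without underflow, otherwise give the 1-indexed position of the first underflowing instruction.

2      → [2]
dup    → [2, 2]
swap   → [2, 2]
swap   → [2, 2]
-      → [0]
negate → [0]
-3     → [0, -3]
over   → [0, -3, 0]
over   → [0, -3, 0, -3]
-      → [0, -3, 3]
swap   → [0, 3, -3]
*      → [0, -9]
*      → [0]
dup    → [0, 0]
-      → [0]
negate → [0]
-5     → [0, -5]
7      → [0, -5, 7]
9      → [0, -5, 7, 9]
dup    → [0, -5, 7, 9, 9]
drop   → [0, -5, 7, 9]
rot    → [0, 7, 9, -5]
+      → [0, 7, 4]

0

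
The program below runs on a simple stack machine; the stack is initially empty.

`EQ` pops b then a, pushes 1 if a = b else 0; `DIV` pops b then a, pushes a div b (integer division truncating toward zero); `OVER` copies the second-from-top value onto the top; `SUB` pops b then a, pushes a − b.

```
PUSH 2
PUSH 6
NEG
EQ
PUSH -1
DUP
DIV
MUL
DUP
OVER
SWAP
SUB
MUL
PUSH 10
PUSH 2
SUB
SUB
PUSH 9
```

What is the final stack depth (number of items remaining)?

PUSH 2   2
PUSH 6   2 6
NEG      2 -6
EQ       0
PUSH -1  0 -1
DUP      0 -1 -1
DIV      0 1
MUL      0
DUP      0 0
OVER     0 0 0
SWAP     0 0 0
SUB      0 0
MUL      0
PUSH 10  0 10
PUSH 2   0 10 2
SUB      0 8
SUB      -8
PUSH 9   -8 9

2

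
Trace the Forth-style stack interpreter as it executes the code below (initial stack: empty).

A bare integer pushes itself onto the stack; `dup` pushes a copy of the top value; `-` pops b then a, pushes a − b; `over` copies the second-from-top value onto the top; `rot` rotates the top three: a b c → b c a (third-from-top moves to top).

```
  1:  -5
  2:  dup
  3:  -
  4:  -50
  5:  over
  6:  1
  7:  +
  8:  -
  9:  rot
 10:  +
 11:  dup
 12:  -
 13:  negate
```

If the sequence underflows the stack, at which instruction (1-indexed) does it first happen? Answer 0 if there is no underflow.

9

-5   -> [-5]
dup  -> [-5, -5]
-    -> [0]
-50  -> [0, -50]
over -> [0, -50, 0]
1    -> [0, -50, 0, 1]
+    -> [0, -50, 1]
-    -> [0, -51]
rot  — needs 3 operands, stack has 2 → underflow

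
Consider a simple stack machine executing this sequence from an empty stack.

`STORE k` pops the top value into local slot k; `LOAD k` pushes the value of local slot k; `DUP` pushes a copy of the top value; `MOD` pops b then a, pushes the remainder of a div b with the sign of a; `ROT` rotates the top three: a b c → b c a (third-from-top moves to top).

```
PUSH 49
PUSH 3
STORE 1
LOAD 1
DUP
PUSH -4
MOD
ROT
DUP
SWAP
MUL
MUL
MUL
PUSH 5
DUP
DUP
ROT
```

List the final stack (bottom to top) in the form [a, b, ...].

PUSH 49 → [49]
PUSH 3  → [49, 3]
STORE 1 → [49]
LOAD 1  → [49, 3]
DUP     → [49, 3, 3]
PUSH -4 → [49, 3, 3, -4]
MOD     → [49, 3, 3]
ROT     → [3, 3, 49]
DUP     → [3, 3, 49, 49]
SWAP    → [3, 3, 49, 49]
MUL     → [3, 3, 2401]
MUL     → [3, 7203]
MUL     → [21609]
PUSH 5  → [21609, 5]
DUP     → [21609, 5, 5]
DUP     → [21609, 5, 5, 5]
ROT     → [21609, 5, 5, 5]

[21609, 5, 5, 5]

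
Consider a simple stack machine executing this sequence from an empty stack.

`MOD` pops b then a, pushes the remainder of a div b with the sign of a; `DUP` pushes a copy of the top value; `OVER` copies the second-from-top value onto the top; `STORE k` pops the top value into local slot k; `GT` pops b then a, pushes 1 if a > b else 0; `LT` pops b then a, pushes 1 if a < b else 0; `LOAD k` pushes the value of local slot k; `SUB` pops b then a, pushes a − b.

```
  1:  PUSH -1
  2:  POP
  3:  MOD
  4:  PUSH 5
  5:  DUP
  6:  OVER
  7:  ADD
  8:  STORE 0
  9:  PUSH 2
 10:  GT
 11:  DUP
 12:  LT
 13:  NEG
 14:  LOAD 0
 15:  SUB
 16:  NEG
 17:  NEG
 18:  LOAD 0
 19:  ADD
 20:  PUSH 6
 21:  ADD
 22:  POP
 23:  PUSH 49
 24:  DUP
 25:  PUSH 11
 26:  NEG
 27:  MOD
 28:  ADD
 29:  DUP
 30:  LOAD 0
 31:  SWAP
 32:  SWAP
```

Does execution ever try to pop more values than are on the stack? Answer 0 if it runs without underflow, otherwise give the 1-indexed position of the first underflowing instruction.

PUSH -1  -1
POP      (empty)
MOD  — needs 2 operands, stack has 0 → underflow

3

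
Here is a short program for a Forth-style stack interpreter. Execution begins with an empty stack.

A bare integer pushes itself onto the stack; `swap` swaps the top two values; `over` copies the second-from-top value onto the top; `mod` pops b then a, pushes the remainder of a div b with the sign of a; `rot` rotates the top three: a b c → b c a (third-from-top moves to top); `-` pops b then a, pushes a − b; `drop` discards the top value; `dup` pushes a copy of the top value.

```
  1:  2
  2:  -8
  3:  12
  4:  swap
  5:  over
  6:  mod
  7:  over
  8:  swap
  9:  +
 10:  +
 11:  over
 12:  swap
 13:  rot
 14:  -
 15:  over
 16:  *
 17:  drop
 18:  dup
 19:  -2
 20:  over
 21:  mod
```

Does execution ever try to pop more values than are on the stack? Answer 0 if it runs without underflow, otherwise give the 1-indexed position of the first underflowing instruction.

2    → [2]
-8   → [2, -8]
12   → [2, -8, 12]
swap → [2, 12, -8]
over → [2, 12, -8, 12]
mod  → [2, 12, -8]
over → [2, 12, -8, 12]
swap → [2, 12, 12, -8]
+    → [2, 12, 4]
+    → [2, 16]
over → [2, 16, 2]
swap → [2, 2, 16]
rot  → [2, 16, 2]
-    → [2, 14]
over → [2, 14, 2]
*    → [2, 28]
drop → [2]
dup  → [2, 2]
-2   → [2, 2, -2]
over → [2, 2, -2, 2]
mod  → [2, 2, 0]

0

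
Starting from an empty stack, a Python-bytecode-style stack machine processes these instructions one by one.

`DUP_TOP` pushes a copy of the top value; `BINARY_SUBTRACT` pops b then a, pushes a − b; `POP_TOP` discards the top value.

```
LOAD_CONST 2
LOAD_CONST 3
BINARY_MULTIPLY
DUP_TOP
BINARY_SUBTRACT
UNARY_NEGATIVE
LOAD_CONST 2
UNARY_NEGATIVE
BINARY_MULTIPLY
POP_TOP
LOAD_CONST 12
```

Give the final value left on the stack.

12

LOAD_CONST 2    → [2]
LOAD_CONST 3    → [2, 3]
BINARY_MULTIPLY → [6]
DUP_TOP         → [6, 6]
BINARY_SUBTRACT → [0]
UNARY_NEGATIVE  → [0]
LOAD_CONST 2    → [0, 2]
UNARY_NEGATIVE  → [0, -2]
BINARY_MULTIPLY → [0]
POP_TOP         → []
LOAD_CONST 12   → [12]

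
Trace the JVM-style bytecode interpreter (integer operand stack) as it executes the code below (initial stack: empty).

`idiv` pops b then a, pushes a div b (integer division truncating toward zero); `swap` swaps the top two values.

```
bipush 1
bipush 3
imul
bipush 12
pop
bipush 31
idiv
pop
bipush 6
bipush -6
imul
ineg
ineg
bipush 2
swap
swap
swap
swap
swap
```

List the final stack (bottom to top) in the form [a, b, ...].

bipush 1  : [1]
bipush 3  : [1, 3]
imul      : [3]
bipush 12 : [3, 12]
pop       : [3]
bipush 31 : [3, 31]
idiv      : [0]
pop       : []
bipush 6  : [6]
bipush -6 : [6, -6]
imul      : [-36]
ineg      : [36]
ineg      : [-36]
bipush 2  : [-36, 2]
swap      : [2, -36]
swap      : [-36, 2]
swap      : [2, -36]
swap      : [-36, 2]
swap      : [2, -36]

[2, -36]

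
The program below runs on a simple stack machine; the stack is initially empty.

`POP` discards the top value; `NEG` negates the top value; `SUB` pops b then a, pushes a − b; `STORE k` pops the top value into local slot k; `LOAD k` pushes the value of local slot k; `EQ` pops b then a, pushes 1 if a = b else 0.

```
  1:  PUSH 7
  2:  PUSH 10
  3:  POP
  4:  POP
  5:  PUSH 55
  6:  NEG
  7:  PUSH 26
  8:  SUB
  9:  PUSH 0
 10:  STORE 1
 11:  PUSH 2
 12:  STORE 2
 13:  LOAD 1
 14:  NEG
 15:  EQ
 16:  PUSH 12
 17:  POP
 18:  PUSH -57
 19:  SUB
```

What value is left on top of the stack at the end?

PUSH 7   -> 7
PUSH 10  -> 7 10
POP      -> 7
POP      -> (empty)
PUSH 55  -> 55
NEG      -> -55
PUSH 26  -> -55 26
SUB      -> -81
PUSH 0   -> -81 0
STORE 1  -> -81
PUSH 2   -> -81 2
STORE 2  -> -81
LOAD 1   -> -81 0
NEG      -> -81 0
EQ       -> 0
PUSH 12  -> 0 12
POP      -> 0
PUSH -57 -> 0 -57
SUB      -> 57

57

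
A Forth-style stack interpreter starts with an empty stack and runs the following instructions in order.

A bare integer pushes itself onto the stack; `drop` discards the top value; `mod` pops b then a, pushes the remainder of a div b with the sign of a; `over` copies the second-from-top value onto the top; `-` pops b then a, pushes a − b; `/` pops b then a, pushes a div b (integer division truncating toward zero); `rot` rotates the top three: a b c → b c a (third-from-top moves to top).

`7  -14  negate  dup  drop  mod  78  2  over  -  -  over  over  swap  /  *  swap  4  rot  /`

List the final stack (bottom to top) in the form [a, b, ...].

[7, 0]

7      → [7]
-14    → [7, -14]
negate → [7, 14]
dup    → [7, 14, 14]
drop   → [7, 14]
mod    → [7]
78     → [7, 78]
2      → [7, 78, 2]
over   → [7, 78, 2, 78]
-      → [7, 78, -76]
-      → [7, 154]
over   → [7, 154, 7]
over   → [7, 154, 7, 154]
swap   → [7, 154, 154, 7]
/      → [7, 154, 22]
*      → [7, 3388]
swap   → [3388, 7]
4      → [3388, 7, 4]
rot    → [7, 4, 3388]
/      → [7, 0]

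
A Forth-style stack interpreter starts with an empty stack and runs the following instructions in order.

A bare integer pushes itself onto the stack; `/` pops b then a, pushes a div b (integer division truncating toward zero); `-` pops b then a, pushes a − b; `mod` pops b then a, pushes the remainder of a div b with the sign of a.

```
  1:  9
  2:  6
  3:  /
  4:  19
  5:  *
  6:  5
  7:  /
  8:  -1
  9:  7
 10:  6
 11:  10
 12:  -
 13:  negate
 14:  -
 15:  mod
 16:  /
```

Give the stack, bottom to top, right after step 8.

9  → 9
6  → 9 6
/  → 1
19 → 1 19
*  → 19
5  → 19 5
/  → 3
-1 → 3 -1

[3, -1]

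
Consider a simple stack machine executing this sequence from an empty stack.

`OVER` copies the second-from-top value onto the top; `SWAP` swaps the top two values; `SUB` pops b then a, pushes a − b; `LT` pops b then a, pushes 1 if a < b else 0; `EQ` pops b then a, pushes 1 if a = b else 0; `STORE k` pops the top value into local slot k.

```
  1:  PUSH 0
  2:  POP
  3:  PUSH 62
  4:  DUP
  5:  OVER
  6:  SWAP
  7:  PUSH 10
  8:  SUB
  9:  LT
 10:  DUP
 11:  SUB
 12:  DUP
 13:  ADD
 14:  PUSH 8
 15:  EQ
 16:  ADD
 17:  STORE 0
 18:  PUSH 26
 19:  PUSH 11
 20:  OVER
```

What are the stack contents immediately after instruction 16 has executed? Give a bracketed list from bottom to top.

[62]

PUSH 0  : 0
POP     : (empty)
PUSH 62 : 62
DUP     : 62 62
OVER    : 62 62 62
SWAP    : 62 62 62
PUSH 10 : 62 62 62 10
SUB     : 62 62 52
LT      : 62 0
DUP     : 62 0 0
SUB     : 62 0
DUP     : 62 0 0
ADD     : 62 0
PUSH 8  : 62 0 8
EQ      : 62 0
ADD     : 62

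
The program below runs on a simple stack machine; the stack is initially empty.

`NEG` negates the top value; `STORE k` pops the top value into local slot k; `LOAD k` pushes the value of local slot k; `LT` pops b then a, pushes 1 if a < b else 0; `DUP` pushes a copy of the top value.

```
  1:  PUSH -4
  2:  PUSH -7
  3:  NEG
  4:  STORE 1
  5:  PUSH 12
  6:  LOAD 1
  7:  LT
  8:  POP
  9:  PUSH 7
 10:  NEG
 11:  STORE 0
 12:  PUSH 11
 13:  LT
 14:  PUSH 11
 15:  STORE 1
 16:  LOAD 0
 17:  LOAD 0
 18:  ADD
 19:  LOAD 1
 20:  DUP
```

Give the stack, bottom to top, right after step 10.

[-4, -7]

PUSH -4 → [-4]
PUSH -7 → [-4, -7]
NEG     → [-4, 7]
STORE 1 → [-4]
PUSH 12 → [-4, 12]
LOAD 1  → [-4, 12, 7]
LT      → [-4, 0]
POP     → [-4]
PUSH 7  → [-4, 7]
NEG     → [-4, -7]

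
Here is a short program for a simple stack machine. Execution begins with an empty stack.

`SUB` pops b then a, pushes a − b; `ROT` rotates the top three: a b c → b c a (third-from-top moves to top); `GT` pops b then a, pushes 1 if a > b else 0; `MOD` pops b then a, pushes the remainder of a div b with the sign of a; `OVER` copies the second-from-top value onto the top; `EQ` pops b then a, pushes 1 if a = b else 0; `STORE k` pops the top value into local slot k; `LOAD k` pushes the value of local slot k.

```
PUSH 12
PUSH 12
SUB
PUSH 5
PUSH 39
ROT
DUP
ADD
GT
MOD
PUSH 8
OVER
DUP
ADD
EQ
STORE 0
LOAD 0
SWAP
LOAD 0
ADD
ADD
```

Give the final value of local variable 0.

0

PUSH 12 : 12
PUSH 12 : 12 12
SUB     : 0
PUSH 5  : 0 5
PUSH 39 : 0 5 39
ROT     : 5 39 0
DUP     : 5 39 0 0
ADD     : 5 39 0
GT      : 5 1
MOD     : 0
PUSH 8  : 0 8
OVER    : 0 8 0
DUP     : 0 8 0 0
ADD     : 0 8 0
EQ      : 0 0
STORE 0 : 0
LOAD 0  : 0 0
SWAP    : 0 0
LOAD 0  : 0 0 0
ADD     : 0 0
ADD     : 0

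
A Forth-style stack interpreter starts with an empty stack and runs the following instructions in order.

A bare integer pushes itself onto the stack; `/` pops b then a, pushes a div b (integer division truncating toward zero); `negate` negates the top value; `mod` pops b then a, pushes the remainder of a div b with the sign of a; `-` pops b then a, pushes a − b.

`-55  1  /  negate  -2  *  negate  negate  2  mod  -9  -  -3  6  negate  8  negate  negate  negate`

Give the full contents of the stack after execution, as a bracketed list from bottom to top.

[9, -3, -6, -8]

-55    -> -55
1      -> -55 1
/      -> -55
negate -> 55
-2     -> 55 -2
*      -> -110
negate -> 110
negate -> -110
2      -> -110 2
mod    -> 0
-9     -> 0 -9
-      -> 9
-3     -> 9 -3
6      -> 9 -3 6
negate -> 9 -3 -6
8      -> 9 -3 -6 8
negate -> 9 -3 -6 -8
negate -> 9 -3 -6 8
negate -> 9 -3 -6 -8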